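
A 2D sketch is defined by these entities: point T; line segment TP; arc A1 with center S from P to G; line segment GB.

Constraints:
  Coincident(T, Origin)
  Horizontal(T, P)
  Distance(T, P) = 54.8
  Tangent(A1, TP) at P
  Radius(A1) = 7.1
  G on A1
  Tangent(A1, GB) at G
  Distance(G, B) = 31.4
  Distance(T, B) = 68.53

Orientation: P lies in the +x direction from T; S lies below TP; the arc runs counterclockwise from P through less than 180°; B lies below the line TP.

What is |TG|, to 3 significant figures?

48.8

Checks: |SG| = 7.100 ✓; ∠(SG, GB) = 90.00° ✓; |GB| = 31.40 ✓; |TB| = 68.53 ✓.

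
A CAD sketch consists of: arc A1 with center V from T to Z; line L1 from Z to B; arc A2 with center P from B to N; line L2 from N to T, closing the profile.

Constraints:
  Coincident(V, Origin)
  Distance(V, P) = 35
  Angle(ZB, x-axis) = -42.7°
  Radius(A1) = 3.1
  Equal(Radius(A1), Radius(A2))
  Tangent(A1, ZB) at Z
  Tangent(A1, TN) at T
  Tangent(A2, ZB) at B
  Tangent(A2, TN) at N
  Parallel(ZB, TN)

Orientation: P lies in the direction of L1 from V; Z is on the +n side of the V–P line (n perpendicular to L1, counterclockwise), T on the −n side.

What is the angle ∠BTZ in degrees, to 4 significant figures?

79.95°

The slot axis is L1's direction at -42.7°, so u = (cos -42.7°, sin -42.7°) = (0.7349, -0.6782) and n = (−sin -42.7°, cos -42.7°) = (0.6782, 0.7349). V is at the origin and P lies 35.0 along u from V, so P = 35.0·u = (25.72, -23.74). Tangency of A1 to both parallel lines with radius 3.1 puts Z and T at V ± 3.1·n: Z = (2.102, 2.278), T = (-2.102, -2.278). Equal radii place B and N the same way about P: B = P + 3.1·n = (27.82, -21.46), N = P − 3.1·n = (23.62, -26.01). Then cos ∠BTZ = TB·TZ / (|TB||TZ|), giving 79.95°.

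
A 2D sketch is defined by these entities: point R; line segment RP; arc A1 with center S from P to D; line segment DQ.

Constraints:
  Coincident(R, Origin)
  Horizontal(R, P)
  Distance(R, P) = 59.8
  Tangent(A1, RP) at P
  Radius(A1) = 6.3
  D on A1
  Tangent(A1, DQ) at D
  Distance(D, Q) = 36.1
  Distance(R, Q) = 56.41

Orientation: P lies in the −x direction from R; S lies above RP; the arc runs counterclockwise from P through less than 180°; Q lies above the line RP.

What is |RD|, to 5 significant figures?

54.036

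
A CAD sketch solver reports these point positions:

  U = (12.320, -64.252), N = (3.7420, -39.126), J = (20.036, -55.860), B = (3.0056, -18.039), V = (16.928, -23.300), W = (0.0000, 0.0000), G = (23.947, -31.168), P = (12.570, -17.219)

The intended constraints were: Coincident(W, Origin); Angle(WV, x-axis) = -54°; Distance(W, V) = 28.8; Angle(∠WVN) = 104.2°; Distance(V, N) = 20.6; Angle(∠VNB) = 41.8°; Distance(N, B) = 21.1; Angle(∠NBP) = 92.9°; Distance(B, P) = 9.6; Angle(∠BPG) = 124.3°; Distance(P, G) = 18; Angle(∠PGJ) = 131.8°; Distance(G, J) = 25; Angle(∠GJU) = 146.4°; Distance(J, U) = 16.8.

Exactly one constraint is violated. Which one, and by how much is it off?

Distance(J, U) = 16.8 — off by 5.40.

W = (0.00, 0.00) ✓; WV at -54.00° ✓; |WV| = 28.80 ✓; ∠WVN = 104.2° ✓; |VN| = 20.60 ✓; ∠VNB = 41.80° ✓; |NB| = 21.10 ✓; ∠NBP = 92.90° ✓; |BP| = 9.599 ✓; ∠BPG = 124.3° ✓; |PG| = 18.00 ✓; ∠PGJ = 131.8° ✓; |GJ| = 25.00 ✓; ∠GJU = 146.4° ✓; |JU| = 11.40 ✗.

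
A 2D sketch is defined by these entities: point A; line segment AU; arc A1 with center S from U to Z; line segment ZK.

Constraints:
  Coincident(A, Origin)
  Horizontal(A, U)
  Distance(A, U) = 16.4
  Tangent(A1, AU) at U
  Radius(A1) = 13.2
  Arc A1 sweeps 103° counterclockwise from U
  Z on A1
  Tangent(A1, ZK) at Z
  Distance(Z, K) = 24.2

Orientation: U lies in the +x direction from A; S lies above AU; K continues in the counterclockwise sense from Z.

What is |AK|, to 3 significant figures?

46.3

On A1, U sits at bearing -90° from S; a 103° counterclockwise sweep puts Z at bearing 13°, so Z = S + 13.2·(cos 13°, sin 13°) = (29.3, 16.2). Tangency of A1 to ZK means the radius SZ is perpendicular to ZK, so ZK runs along (−sin 13°, cos 13°); with |ZK| = 24.2, K = (23.8, 39.7). Then |AK| = |K − A| = 46.3.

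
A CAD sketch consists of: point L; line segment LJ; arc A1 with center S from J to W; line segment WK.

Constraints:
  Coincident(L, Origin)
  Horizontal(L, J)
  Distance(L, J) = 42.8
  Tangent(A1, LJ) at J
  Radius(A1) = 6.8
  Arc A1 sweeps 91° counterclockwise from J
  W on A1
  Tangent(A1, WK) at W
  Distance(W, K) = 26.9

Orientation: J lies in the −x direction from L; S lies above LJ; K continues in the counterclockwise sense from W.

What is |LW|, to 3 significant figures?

36.7

L is at the origin; L and J share the same y with |LJ| = 42.8 and J on the −x side, so J = (-42.8, 0.00). The tangent condition forces SJ to be normal to LJ, so S = J + (0, 6.8) = (-42.8, 6.80). On A1, J sits at bearing -90° from S; a 91° counterclockwise sweep puts W at bearing 1°, so W = S + 6.8·(cos 1°, sin 1°) = (-36.0, 6.92). Then |LW| = |W − L| = 36.7.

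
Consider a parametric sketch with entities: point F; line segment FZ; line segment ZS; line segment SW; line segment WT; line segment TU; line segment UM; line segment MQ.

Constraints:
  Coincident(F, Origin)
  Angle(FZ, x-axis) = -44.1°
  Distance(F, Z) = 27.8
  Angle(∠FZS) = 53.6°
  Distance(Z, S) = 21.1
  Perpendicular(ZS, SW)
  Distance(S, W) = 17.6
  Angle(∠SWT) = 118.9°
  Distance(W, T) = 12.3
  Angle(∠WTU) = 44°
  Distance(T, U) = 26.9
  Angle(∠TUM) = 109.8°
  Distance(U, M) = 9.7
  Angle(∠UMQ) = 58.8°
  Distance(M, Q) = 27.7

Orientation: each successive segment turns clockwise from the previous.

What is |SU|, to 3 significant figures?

3.59

F is at the origin; FZ runs at -44.1° with length 27.8, so Z = (20.0, -19.3). ∠FZS = 53.6° gives ZS at -170° from the x-axis; with |ZS| = 21.1, S = (-0.847, -22.8). ZS ⟂ SW, so SW runs at 99.5°; with |SW| = 17.6, W = (-3.75, -5.47). ∠SWT = 118.9° gives WT at 38.4° from the x-axis; with |WT| = 12.3, T = (5.89, 2.17). ∠WTU = 44.0° gives TU at -97.6° from the x-axis; with |TU| = 26.9, U = (2.33, -24.5). Then |SU| = |U − S| = 3.59.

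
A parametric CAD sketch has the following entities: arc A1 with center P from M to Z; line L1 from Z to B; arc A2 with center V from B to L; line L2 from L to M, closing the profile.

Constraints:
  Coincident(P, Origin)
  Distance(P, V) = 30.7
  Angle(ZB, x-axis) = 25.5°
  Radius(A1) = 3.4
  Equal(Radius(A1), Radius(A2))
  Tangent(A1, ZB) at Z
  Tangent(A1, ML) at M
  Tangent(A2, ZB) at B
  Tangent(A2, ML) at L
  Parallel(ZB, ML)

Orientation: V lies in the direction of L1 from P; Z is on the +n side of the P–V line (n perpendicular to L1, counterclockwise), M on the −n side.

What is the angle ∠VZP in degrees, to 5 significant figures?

83.680°

P is at the origin and V lies 30.7 along u from P, so V = 30.7·u = (27.709, 13.217). Tangency of A1 to both parallel lines with radius 3.4 puts Z and M at P ± 3.4·n: Z = (-1.4637, 3.0688), M = (1.4637, -3.0688). Then cos ∠VZP = ZV·ZP / (|ZV||ZP|), giving 83.680°.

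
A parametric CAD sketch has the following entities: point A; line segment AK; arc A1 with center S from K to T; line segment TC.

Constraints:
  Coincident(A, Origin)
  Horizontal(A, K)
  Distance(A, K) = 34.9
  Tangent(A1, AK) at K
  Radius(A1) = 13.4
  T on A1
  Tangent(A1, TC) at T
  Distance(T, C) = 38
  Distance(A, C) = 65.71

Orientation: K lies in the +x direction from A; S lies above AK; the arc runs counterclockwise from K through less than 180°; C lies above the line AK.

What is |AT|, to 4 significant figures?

50.73

Checks: A = (0.00, 0.00) ✓; ∠(SK, KA) = 90.00° ✓; |ST| = 13.40 ✓; ∠(ST, TC) = 90.00° ✓; |TC| = 38.00 ✓; |AC| = 65.71 ✓.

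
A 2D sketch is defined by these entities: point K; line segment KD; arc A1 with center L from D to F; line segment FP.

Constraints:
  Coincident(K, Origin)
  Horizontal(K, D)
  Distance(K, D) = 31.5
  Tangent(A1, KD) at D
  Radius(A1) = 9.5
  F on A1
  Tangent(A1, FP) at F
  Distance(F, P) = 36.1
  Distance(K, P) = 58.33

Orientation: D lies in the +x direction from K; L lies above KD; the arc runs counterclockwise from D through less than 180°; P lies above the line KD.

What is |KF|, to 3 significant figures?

42.3

Checks: |LF| = 9.500 ✓; ∠(LF, FP) = 90.00° ✓; |FP| = 36.10 ✓; |KP| = 58.33 ✓.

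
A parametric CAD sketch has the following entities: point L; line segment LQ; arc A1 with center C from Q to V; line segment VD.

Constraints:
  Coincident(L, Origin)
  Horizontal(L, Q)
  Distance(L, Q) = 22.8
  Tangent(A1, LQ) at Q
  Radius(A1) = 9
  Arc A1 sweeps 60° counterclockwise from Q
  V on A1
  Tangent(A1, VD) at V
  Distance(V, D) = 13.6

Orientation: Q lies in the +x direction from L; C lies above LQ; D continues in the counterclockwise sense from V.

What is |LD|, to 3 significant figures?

40.8

L is at the origin; LQ is horizontal with |LQ| = 22.8 and Q on the +x side, so Q = (22.8, 0.00). A1 meets LQ tangentially, so CQ is at right angles to LQ, so C = Q + (0, 9) = (22.8, 9.00). On A1, Q sits at bearing -90° from C; a 60° counterclockwise sweep puts V at bearing -30°, so V = C + 9.0·(cos -30°, sin -30°) = (30.6, 4.50). The tangent condition forces CV to be normal to VD, so VD runs along (−sin -30°, cos -30°); with |VD| = 13.6, D = (37.4, 16.3). Then |LD| = |D − L| = 40.8.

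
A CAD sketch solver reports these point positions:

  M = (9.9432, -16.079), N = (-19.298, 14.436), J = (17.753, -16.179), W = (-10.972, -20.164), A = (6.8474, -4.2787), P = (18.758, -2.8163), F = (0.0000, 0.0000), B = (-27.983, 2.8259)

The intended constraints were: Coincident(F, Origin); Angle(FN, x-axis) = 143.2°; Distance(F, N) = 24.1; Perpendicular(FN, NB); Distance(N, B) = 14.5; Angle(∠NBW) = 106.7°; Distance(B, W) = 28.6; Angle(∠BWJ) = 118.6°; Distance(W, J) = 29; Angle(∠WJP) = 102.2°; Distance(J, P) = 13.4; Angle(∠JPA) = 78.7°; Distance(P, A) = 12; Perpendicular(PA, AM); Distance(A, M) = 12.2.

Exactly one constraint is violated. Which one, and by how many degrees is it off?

Perpendicular(PA, AM) — off by 7.70°.

F = (0.00, 0.00) ✓; FN at 143.2° ✓; |FN| = 24.10 ✓; ∠(FN, NB) = 90.00° ✓; |NB| = 14.50 ✓; ∠NBW = 106.7° ✓; |BW| = 28.60 ✓; ∠BWJ = 118.6° ✓; |WJ| = 29.00 ✓; ∠WJP = 102.2° ✓; |JP| = 13.40 ✓; ∠JPA = 78.70° ✓; |PA| = 12.00 ✓; ∠(PA, AM) = 97.70° ✗; |AM| = 12.20 ✓.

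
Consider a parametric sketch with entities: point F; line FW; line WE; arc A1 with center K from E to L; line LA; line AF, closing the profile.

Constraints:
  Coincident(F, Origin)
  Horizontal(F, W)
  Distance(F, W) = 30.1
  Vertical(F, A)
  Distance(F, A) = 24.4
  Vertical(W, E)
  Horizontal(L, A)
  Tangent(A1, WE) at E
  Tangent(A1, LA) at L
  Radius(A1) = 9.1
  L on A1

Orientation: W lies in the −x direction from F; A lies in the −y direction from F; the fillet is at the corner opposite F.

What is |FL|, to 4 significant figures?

32.19

F is at the origin; F and W share the same y with |FW| = 30.1 and W on the −x side, so W = (-30.10, 0.000). F and A share the same x with |FA| = 24.4 and A on the −y side, so A = (0.000, -24.40). The virtual corner opposite F is at (-30.10, -24.40). Tangency of A1 to WE means the radius KE is perpendicular to WE and A1 meets LA tangentially, so KL is at right angles to LA, with radius 9.1, so the center K sits 9.1 in from both sides at K = (-21.00, -15.30). That places the tangent points at E = (-30.10, -15.30) on WE and L = (-21.00, -24.40) on LA. Then |FL| = |L − F| = 32.19.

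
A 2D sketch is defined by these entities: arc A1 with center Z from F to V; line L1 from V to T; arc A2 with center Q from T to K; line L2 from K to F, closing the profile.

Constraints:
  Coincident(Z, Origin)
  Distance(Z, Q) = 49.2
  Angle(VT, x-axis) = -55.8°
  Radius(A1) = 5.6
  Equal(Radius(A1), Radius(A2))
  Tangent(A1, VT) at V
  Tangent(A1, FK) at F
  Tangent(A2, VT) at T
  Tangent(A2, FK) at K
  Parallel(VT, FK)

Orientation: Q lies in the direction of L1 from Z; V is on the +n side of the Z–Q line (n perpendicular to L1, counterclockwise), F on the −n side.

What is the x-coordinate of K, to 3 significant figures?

23.0

The slot axis is L1's direction at -55.8°, so u = (cos -55.8°, sin -55.8°) = (0.562, -0.827) and n = (−sin -55.8°, cos -55.8°) = (0.827, 0.562). Z is at the origin and Q lies 49.2 along u from Z, so Q = 49.2·u = (27.7, -40.7). Tangency of A1 to both parallel lines with radius 5.6 puts V and F at Z ± 5.6·n: V = (4.63, 3.15), F = (-4.63, -3.15). Equal radii place T and K the same way about Q: T = Q + 5.6·n = (32.3, -37.5), K = Q − 5.6·n = (23.0, -43.8). So K.x = 23.0.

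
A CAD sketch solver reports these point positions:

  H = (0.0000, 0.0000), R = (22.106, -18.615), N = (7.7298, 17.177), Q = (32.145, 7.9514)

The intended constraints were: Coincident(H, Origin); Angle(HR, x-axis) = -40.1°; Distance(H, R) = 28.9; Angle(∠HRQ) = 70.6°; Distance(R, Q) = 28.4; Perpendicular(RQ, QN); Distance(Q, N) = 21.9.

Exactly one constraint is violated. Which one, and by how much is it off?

Distance(Q, N) = 21.9 — off by 4.20.

H = (0.00, 0.00) ✓; HR at -40.10° ✓; |HR| = 28.90 ✓; ∠HRQ = 70.60° ✓; |RQ| = 28.40 ✓; ∠(RQ, QN) = 90.00° ✓; |QN| = 26.10 ✗.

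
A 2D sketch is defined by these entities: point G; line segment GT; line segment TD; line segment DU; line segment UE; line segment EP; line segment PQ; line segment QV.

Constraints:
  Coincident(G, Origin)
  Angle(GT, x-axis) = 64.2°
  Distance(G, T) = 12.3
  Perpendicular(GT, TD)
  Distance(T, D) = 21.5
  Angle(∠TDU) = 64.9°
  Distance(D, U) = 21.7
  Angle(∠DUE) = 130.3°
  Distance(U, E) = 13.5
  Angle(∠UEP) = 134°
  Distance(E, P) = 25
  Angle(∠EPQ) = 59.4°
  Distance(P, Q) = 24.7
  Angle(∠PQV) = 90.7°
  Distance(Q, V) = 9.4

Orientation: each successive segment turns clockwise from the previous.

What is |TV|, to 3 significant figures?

7.90

∠EPQ = 59.4° gives PQ at 2.80° from the x-axis; with |PQ| = 24.7, Q = (5.51, 12.6). ∠PQV = 90.7° gives QV at -86.5° from the x-axis; with |QV| = 9.4, V = (6.08, 3.21). Then |TV| = |V − T| = 7.90.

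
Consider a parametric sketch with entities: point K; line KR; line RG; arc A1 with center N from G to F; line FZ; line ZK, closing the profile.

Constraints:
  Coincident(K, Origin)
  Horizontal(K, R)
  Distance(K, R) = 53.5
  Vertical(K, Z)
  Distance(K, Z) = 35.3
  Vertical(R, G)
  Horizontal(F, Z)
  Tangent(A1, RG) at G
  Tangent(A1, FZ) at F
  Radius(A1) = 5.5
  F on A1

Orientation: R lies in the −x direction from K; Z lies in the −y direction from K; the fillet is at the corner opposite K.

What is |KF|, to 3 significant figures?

59.6

K is at the origin; KR is horizontal with |KR| = 53.5 and R on the −x side, so R = (-53.5, 0.00). KZ is vertical with |KZ| = 35.3 and Z on the −y side, so Z = (0.00, -35.3). The virtual corner opposite K is at (-53.5, -35.3). A1 meets RG tangentially, so NG is at right angles to RG and the tangent condition forces NF to be normal to FZ, with radius 5.5, so the center N sits 5.5 in from both sides at N = (-48.0, -29.8). That places the tangent points at G = (-53.5, -29.8) on RG and F = (-48.0, -35.3) on FZ. Then |KF| = |F − K| = 59.6.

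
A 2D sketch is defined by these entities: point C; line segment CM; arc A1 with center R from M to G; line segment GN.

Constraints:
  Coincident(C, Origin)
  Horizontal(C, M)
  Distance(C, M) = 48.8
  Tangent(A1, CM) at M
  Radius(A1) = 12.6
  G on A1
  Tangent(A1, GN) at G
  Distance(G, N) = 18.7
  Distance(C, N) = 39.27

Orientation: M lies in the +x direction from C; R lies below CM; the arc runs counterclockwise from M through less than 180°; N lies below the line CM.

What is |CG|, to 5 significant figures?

37.945

Checks: |RG| = 12.60 ✓; ∠(RG, GN) = 90.00° ✓; |GN| = 18.70 ✓; |CN| = 39.27 ✓.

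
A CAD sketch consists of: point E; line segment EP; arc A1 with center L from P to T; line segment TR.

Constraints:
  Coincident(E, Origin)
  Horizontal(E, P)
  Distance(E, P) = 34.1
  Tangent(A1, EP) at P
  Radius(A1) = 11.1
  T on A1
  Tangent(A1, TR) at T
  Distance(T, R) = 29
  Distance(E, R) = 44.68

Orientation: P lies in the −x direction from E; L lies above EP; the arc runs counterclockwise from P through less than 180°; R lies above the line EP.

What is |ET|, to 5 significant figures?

25.261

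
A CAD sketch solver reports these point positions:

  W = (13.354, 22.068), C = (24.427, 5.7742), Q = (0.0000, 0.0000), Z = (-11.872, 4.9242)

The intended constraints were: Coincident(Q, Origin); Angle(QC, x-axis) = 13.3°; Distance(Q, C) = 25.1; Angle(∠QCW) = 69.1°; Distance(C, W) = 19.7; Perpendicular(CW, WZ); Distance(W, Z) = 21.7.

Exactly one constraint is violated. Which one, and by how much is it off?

Distance(W, Z) = 21.7 — off by 8.80.

Q = (0.00, 0.00) ✓; QC at 13.30° ✓; |QC| = 25.10 ✓; ∠QCW = 69.10° ✓; |CW| = 19.70 ✓; ∠(CW, WZ) = 90.00° ✓; |WZ| = 30.50 ✗.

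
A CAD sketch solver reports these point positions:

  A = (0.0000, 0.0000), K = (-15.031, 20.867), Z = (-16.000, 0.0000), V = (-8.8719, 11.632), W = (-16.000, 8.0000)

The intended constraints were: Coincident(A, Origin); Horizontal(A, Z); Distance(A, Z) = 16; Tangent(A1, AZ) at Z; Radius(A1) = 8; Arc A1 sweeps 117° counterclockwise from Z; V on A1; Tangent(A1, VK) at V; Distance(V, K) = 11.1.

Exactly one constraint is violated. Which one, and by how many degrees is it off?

Tangent(A1, VK) at V — off by 6.70°.

A = (0.00, 0.00) ✓; A.y = 0.00, Z.y = 0.00 ✓; |AZ| = 16.00 ✓; ∠(WZ, ZA) = 90.00° ✓; |WZ| = 8.000 ✓; bearing(W→V) − bearing(W→Z) = 117.0° ✓; |WV| = 8.000 ✓; ∠(WV, VK) = 83.30° ✗; |VK| = 11.10 ✓.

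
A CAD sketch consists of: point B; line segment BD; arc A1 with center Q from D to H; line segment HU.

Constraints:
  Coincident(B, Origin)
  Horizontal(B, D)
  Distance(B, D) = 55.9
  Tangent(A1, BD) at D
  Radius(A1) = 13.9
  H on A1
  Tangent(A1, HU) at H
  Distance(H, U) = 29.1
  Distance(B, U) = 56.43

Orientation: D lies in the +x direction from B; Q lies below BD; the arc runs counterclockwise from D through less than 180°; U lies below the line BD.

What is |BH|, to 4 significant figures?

43.84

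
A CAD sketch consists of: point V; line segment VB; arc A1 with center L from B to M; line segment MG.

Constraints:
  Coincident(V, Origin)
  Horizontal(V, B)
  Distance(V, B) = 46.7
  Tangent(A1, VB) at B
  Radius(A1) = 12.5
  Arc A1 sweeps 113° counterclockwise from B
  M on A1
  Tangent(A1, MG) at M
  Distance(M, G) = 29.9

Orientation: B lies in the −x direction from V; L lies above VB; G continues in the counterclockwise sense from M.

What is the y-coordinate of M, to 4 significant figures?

17.38

V is at the origin; V and B share the same y with |VB| = 46.7 and B on the −x side, so B = (-46.70, 0.000). Since A1 is tangent to VB there, LB ⟂ VB, so L = B + (0, 12.5) = (-46.70, 12.50). On A1, B sits at bearing -90° from L; a 113° counterclockwise sweep puts M at bearing 23°, so M = L + 12.5·(cos 23°, sin 23°) = (-35.19, 17.38). So M.y = 17.38.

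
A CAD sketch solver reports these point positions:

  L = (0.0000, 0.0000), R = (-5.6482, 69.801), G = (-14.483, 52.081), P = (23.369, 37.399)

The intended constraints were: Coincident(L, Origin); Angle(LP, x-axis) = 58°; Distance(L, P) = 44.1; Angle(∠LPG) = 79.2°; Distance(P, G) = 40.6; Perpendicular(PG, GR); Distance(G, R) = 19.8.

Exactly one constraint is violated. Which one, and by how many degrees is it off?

Perpendicular(PG, GR) — off by 5.30°.

L = (0.00, 0.00) ✓; LP at 58.00° ✓; |LP| = 44.10 ✓; ∠LPG = 79.20° ✓; |PG| = 40.60 ✓; ∠(PG, GR) = 95.30° ✗; |GR| = 19.80 ✓.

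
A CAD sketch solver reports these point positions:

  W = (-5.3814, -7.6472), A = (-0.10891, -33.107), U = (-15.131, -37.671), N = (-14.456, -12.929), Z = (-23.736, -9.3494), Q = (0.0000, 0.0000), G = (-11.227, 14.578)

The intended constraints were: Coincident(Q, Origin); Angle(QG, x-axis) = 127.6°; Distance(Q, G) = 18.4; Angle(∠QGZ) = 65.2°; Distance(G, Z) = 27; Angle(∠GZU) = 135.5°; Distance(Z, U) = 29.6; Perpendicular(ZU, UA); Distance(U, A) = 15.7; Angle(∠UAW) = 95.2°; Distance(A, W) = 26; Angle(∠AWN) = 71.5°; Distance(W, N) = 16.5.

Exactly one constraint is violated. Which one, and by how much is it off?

Distance(W, N) = 16.5 — off by 6.00.

Q = (0.00, 0.00) ✓; QG at 127.6° ✓; |QG| = 18.40 ✓; ∠QGZ = 65.20° ✓; |GZ| = 27.00 ✓; ∠GZU = 135.5° ✓; |ZU| = 29.60 ✓; ∠(ZU, UA) = 90.00° ✓; |UA| = 15.70 ✓; ∠UAW = 95.20° ✓; |AW| = 26.00 ✓; ∠AWN = 71.50° ✓; |WN| = 10.50 ✗.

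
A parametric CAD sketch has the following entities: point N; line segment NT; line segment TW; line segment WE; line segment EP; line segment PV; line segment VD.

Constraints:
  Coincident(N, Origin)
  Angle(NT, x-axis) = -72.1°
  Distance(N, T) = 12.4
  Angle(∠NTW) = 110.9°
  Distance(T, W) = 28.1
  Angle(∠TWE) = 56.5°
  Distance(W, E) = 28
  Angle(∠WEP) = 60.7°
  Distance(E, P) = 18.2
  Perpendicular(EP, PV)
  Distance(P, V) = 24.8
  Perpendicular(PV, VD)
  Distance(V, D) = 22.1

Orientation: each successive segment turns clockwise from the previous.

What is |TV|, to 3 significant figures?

26.7

N is at the origin; NT runs at -72.1° with length 12.4, so T = (3.81, -11.8). ∠NTW = 110.9° gives TW at -141° from the x-axis; with |TW| = 28.1, W = (-18.1, -29.4). ∠TWE = 56.5° gives WE at 95.3° from the x-axis; with |WE| = 28.0, E = (-20.7, -1.53). ∠WEP = 60.7° gives EP at -24.0° from the x-axis; with |EP| = 18.2, P = (-4.05, -8.93). EP ⟂ PV, so PV runs at -114°; with |PV| = 24.8, V = (-14.1, -31.6). Then |TV| = |V − T| = 26.7.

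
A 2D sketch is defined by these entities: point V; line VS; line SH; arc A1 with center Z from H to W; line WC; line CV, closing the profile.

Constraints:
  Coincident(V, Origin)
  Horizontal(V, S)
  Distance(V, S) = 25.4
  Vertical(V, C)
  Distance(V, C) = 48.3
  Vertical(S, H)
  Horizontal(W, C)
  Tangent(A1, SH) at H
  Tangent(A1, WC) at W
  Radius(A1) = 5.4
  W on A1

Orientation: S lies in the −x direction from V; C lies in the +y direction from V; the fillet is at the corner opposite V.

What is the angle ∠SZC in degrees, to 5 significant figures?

112.28°

VC is vertical with |VC| = 48.3 and C on the +y side, so C = (0.0000, 48.300). The virtual corner opposite V is at (-25.400, 48.300). Tangency of A1 to SH means the radius ZH is perpendicular to SH and since A1 is tangent to WC there, ZW ⟂ WC, with radius 5.4, so the center Z sits 5.4 in from both sides at Z = (-20.000, 42.900). Then cos ∠SZC = ZS·ZC / (|ZS||ZC|), giving 112.28°.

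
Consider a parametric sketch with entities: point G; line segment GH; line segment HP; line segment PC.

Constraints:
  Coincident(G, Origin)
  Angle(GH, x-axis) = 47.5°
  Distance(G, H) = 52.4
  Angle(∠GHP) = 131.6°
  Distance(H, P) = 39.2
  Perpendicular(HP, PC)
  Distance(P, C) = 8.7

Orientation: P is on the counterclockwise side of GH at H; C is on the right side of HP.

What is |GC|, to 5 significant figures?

88.133

G is at the origin; GH runs at 47.5° with length 52.4, so H = 52.4·(cos 47.5°, sin 47.5°) = (35.401, 38.633). ∠GHP = 131.6°, so HP runs at 47.5° + (180° − 131.6°) = 95.900° from the x-axis; with |HP| = 39.2, P = H + 39.2·(cos 95.900°, sin 95.900°) = (31.371, 77.626). HP ⟂ PC; with |PC| = 8.7 on the right of HP, C = P + 8.7·(0.99470, 0.10279) = (40.025, 78.520). Then |GC| = |C − G| = 88.133.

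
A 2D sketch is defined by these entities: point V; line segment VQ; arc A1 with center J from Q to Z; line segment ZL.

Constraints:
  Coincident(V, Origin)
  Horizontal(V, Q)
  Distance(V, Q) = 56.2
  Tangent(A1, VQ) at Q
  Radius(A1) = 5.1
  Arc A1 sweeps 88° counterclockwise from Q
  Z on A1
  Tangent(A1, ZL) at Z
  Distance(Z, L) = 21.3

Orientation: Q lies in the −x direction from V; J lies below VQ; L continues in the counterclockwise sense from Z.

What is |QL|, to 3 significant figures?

26.9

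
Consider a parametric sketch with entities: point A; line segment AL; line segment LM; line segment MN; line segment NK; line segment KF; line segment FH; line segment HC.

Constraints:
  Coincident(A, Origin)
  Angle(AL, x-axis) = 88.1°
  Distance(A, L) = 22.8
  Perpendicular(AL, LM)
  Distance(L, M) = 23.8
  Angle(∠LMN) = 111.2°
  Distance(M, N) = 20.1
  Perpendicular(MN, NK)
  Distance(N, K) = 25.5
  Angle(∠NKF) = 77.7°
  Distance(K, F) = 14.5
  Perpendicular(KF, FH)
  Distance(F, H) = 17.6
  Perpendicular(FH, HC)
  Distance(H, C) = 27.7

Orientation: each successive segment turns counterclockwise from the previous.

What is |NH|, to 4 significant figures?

11.65

A is at the origin; AL runs at 88.1° with length 22.8, so L = (0.7559, 22.79). AL ⟂ LM, so LM runs at 178.1°; with |LM| = 23.8, M = (-23.03, 23.58). ∠LMN = 111.2° gives MN at -113.1° from the x-axis; with |MN| = 20.1, N = (-30.92, 5.088). MN is perpendicular to NK, so NK runs at -23.10°; with |NK| = 25.5, K = (-7.462, -4.916). ∠NKF = 77.7° gives KF at 79.20° from the x-axis; with |KF| = 14.5, F = (-4.744, 9.327). KF ⟂ FH, so FH runs at 169.2°; with |FH| = 17.6, H = (-22.03, 12.62). Then |NH| = |H − N| = 11.65.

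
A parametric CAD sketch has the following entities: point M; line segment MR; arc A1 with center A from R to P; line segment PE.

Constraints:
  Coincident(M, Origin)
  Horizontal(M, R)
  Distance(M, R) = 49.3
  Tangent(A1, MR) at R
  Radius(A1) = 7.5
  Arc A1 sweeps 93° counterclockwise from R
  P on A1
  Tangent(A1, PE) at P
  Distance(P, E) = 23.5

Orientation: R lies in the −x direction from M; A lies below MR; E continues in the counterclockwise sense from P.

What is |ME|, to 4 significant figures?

63.80

M is at the origin; M and R share the same y with |MR| = 49.3 and R on the −x side, so R = (-49.30, 0.000). Since A1 is tangent to MR there, AR ⟂ MR, so A = R + (0, -7.5) = (-49.30, -7.500). On A1, R sits at bearing 90° from A; a 93° counterclockwise sweep puts P at bearing 183°, so P = A + 7.5·(cos 183°, sin 183°) = (-56.79, -7.893). Since A1 is tangent to PE there, AP ⟂ PE, so PE runs along (−sin 183°, cos 183°); with |PE| = 23.5, E = (-55.56, -31.36). Then |ME| = |E − M| = 63.80.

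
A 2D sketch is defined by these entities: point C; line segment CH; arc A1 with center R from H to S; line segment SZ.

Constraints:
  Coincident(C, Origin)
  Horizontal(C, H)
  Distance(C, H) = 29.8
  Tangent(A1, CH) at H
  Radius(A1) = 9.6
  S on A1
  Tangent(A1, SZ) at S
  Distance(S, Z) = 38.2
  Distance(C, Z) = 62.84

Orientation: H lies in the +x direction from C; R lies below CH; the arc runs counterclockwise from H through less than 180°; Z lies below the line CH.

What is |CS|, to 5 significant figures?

26.066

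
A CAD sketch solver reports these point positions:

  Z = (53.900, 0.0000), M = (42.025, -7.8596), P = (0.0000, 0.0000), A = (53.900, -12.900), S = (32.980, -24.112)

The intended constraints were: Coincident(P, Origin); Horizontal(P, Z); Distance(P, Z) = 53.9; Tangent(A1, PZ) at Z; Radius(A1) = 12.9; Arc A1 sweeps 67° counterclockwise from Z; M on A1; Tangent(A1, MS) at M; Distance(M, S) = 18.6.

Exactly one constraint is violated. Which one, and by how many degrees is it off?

Tangent(A1, MS) at M — off by 6.10°.

P = (0.00, 0.00) ✓; P.y = 0.00, Z.y = 0.00 ✓; |PZ| = 53.90 ✓; ∠(AZ, ZP) = 90.00° ✓; |AZ| = 12.90 ✓; bearing(A→M) − bearing(A→Z) = 67.00° ✓; |AM| = 12.90 ✓; ∠(AM, MS) = 96.10° ✗; |MS| = 18.60 ✓.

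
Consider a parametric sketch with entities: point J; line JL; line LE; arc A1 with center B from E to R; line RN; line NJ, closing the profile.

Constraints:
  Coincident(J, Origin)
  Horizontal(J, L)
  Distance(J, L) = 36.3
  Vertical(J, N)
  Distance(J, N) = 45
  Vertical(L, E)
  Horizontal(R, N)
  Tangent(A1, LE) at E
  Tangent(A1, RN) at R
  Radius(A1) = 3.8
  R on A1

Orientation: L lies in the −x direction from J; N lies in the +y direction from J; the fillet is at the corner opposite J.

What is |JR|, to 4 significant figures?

55.51

J is at the origin; J and L share the same y with |JL| = 36.3 and L on the −x side, so L = (-36.30, 0.000). J and N share the same x with |JN| = 45.0 and N on the +y side, so N = (0.000, 45.00). The virtual corner opposite J is at (-36.30, 45.00). Since A1 is tangent to LE there, BE ⟂ LE and A1 meets RN tangentially, so BR is at right angles to RN, with radius 3.8, so the center B sits 3.8 in from both sides at B = (-32.50, 41.20). That places the tangent points at E = (-36.30, 41.20) on LE and R = (-32.50, 45.00) on RN. Then |JR| = |R − J| = 55.51.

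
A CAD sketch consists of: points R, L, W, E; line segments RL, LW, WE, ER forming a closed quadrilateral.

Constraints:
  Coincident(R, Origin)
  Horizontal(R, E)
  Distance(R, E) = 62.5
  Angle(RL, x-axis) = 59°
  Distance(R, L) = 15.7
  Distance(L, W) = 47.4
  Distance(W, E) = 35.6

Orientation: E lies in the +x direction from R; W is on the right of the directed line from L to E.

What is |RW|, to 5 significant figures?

43.988

Checks: |LW| = 47.40 ✓; |WE| = 35.60 ✓.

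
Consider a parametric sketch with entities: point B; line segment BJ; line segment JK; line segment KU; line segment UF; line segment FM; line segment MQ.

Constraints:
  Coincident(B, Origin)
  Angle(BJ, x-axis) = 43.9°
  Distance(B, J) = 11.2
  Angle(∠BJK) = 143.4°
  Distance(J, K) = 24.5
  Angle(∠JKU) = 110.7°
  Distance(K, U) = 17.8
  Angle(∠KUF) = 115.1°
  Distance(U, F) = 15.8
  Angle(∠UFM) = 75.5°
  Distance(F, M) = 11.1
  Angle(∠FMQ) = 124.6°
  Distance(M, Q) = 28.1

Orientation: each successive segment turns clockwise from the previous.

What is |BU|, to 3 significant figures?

41.0

B is at the origin; BJ runs at 43.9° with length 11.2, so J = (8.07, 7.77). ∠BJK = 143.4° gives JK at 7.30° from the x-axis; with |JK| = 24.5, K = (32.4, 10.9). ∠JKU = 110.7° gives KU at -62.0° from the x-axis; with |KU| = 17.8, U = (40.7, -4.84). Then |BU| = |U − B| = 41.0.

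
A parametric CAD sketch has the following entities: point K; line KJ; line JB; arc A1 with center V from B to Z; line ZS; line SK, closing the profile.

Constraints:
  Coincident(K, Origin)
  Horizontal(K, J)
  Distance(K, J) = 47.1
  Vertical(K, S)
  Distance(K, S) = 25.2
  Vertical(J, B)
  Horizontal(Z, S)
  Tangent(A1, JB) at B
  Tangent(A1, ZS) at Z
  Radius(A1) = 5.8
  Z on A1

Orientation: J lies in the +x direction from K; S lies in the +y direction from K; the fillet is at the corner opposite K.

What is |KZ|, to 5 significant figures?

48.381

The virtual corner opposite K is at (47.100, 25.200). Since A1 is tangent to JB there, VB ⟂ JB and the tangent condition forces VZ to be normal to ZS, with radius 5.8, so the center V sits 5.8 in from both sides at V = (41.300, 19.400). That places the tangent points at B = (47.100, 19.400) on JB and Z = (41.300, 25.200) on ZS. Then |KZ| = |Z − K| = 48.381.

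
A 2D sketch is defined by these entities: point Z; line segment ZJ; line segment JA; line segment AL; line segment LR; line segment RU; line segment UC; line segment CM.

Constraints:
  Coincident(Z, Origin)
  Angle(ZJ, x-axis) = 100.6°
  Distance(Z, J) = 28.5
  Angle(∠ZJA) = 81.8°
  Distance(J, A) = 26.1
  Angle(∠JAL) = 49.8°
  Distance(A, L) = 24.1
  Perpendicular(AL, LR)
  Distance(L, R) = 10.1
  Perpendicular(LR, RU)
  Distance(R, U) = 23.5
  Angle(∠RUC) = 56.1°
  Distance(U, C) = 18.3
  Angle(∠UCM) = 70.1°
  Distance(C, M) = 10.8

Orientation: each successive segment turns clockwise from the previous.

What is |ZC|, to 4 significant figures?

25.24

LR ⟂ RU, so RU runs at 52.20°; with |RU| = 23.5, U = (12.49, 34.82). ∠RUC = 56.1° gives UC at -71.70° from the x-axis; with |UC| = 18.3, C = (18.23, 17.45). Then |ZC| = |C − Z| = 25.24.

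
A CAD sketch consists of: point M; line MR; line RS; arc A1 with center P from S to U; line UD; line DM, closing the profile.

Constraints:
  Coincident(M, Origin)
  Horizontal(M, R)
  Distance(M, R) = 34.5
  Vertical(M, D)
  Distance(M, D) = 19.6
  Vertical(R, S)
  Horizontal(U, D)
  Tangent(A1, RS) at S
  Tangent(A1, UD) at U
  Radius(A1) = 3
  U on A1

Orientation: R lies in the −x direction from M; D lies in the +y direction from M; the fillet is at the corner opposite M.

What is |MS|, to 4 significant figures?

38.29

The virtual corner opposite M is at (-34.50, 19.60). Since A1 is tangent to RS there, PS ⟂ RS and tangency of A1 to UD means the radius PU is perpendicular to UD, with radius 3.0, so the center P sits 3.0 in from both sides at P = (-31.50, 16.60). That places the tangent points at S = (-34.50, 16.60) on RS and U = (-31.50, 19.60) on UD. Then |MS| = |S − M| = 38.29.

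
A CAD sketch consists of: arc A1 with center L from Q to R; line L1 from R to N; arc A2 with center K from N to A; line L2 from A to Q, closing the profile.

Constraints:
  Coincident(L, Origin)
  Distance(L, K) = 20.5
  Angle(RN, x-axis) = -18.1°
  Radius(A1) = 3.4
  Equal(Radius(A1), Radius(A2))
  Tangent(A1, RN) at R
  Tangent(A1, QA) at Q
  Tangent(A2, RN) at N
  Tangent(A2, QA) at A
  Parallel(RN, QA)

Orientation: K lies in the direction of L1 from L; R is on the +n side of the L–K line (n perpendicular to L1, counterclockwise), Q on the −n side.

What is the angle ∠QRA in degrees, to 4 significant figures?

71.65°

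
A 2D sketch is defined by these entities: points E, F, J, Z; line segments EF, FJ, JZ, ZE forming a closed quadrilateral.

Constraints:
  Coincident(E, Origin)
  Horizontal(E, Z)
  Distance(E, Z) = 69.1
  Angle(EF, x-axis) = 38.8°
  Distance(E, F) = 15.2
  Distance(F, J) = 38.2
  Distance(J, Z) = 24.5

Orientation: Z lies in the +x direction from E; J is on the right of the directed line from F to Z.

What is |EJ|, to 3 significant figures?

46.5

E is at the origin; E and Z share the same y with |EZ| = 69.1 and Z in +x, so Z = (69.1, 0). EF runs at 38.8° with |EF| = 15.2, so F = (11.8, 9.52). J is determined by |FJ| = 38.2 and |JZ| = 24.5 together: it lies at the intersection of circle(F, 38.2) and circle(Z, 24.5). With |FZ| = 58.0, the foot of the radical line on FZ is 36.4 from F and the perpendicular offset is √(38.2² − 36.4²) = 11.5. Taking the right-of-FZ solution: J = (45.9, -7.82).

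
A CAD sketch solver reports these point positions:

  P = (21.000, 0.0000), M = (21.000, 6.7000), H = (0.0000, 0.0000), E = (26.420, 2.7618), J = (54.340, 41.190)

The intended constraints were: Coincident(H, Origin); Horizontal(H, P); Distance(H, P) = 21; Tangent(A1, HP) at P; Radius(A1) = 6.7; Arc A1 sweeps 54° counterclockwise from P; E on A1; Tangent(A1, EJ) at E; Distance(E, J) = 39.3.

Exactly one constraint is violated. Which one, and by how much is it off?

Distance(E, J) = 39.3 — off by 8.20.

H = (0.00, 0.00) ✓; H.y = 0.00, P.y = 0.00 ✓; |HP| = 21.00 ✓; ∠(MP, PH) = 90.00° ✓; |MP| = 6.700 ✓; bearing(M→E) − bearing(M→P) = 54.00° ✓; |ME| = 6.700 ✓; ∠(ME, EJ) = 90.00° ✓; |EJ| = 47.50 ✗.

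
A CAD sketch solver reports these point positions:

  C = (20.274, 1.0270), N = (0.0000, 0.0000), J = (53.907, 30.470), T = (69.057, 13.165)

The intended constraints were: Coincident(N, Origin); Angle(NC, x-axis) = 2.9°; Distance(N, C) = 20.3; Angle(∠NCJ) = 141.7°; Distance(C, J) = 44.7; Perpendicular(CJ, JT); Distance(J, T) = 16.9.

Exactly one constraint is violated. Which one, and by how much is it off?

Distance(J, T) = 16.9 — off by 6.10.

N = (0.00, 0.00) ✓; NC at 2.900° ✓; |NC| = 20.30 ✓; ∠NCJ = 141.7° ✓; |CJ| = 44.70 ✓; ∠(CJ, JT) = 90.00° ✓; |JT| = 23.00 ✗.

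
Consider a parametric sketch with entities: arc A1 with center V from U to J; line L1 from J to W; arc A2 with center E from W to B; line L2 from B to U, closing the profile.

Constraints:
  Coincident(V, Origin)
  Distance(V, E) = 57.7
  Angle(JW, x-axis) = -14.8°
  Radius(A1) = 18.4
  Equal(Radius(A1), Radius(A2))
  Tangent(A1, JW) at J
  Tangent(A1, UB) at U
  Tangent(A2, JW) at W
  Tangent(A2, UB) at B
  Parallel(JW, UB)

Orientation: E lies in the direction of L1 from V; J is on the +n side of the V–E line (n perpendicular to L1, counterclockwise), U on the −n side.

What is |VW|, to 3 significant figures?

60.6

The slot axis is L1's direction at -14.8°, so u = (cos -14.8°, sin -14.8°) = (0.967, -0.255) and n = (−sin -14.8°, cos -14.8°) = (0.255, 0.967). V is at the origin and E lies 57.7 along u from V, so E = 57.7·u = (55.8, -14.7). Tangency of A1 to both parallel lines with radius 18.4 puts J and U at V ± 18.4·n: J = (4.70, 17.8), U = (-4.70, -17.8). Equal radii place W and B the same way about E: W = E + 18.4·n = (60.5, 3.05), B = E − 18.4·n = (51.1, -32.5). Then |VW| = |W − V| = 60.6.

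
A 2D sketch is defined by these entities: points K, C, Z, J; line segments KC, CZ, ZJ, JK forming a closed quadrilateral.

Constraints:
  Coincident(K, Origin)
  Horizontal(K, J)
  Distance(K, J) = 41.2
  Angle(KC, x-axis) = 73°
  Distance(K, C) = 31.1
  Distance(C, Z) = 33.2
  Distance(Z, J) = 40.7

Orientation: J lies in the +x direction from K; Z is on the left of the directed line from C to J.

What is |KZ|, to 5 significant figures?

57.366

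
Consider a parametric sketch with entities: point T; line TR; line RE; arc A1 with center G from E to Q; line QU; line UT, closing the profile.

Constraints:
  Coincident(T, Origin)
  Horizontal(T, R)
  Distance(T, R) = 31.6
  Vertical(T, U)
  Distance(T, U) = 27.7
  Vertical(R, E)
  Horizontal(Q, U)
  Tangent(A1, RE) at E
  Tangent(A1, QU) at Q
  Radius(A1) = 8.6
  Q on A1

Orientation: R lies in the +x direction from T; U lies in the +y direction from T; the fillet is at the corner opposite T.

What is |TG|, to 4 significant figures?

29.90

T and U share the same x with |TU| = 27.7 and U on the +y side, so U = (0.000, 27.70). The virtual corner opposite T is at (31.60, 27.70). The tangent condition forces GE to be normal to RE and tangency of A1 to QU means the radius GQ is perpendicular to QU, with radius 8.6, so the center G sits 8.6 in from both sides at G = (23.00, 19.10). Then |TG| = |G − T| = 29.90.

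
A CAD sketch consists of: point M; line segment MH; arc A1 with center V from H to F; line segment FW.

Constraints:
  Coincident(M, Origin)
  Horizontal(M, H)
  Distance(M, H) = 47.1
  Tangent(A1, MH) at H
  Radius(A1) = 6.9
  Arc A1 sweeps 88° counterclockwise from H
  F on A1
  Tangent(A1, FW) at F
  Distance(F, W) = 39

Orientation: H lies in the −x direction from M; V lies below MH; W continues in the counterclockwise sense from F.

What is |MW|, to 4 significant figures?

71.74

M is at the origin; MH is horizontal with |MH| = 47.1 and H on the −x side, so H = (-47.10, 0.000). A1 meets MH tangentially, so VH is at right angles to MH, so V = H + (0, -6.9) = (-47.10, -6.900). On A1, H sits at bearing 90° from V; an 88° counterclockwise sweep puts F at bearing 178°, so F = V + 6.9·(cos 178°, sin 178°) = (-54.00, -6.659). Tangency of A1 to FW means the radius VF is perpendicular to FW, so FW runs along (−sin 178°, cos 178°); with |FW| = 39.0, W = (-55.36, -45.64). Then |MW| = |W − M| = 71.74.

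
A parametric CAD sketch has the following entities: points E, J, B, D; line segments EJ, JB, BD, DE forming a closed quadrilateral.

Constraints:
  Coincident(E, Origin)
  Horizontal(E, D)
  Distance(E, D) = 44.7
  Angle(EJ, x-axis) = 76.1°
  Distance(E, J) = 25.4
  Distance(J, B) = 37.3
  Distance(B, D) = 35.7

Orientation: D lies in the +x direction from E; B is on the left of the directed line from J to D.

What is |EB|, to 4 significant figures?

54.87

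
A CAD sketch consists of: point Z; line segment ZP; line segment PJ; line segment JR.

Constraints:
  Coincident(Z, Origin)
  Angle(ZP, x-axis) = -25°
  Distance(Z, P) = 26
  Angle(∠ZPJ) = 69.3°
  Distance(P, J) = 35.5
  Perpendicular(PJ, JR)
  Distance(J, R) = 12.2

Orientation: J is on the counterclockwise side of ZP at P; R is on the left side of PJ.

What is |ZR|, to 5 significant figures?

28.968

Z is at the origin; ZP runs at -25.0° with length 26.0, so P = 26.0·(cos -25.0°, sin -25.0°) = (23.564, -10.988). ∠ZPJ = 69.3°, so PJ runs at -25.0° + (180° − 69.3°) = 85.700° from the x-axis; with |PJ| = 35.5, J = P + 35.5·(cos 85.700°, sin 85.700°) = (26.226, 24.412). PJ is perpendicular to JR; with |JR| = 12.2 on the left of PJ, R = J + 12.2·(-0.99719, 0.074979) = (14.060, 25.327). Then |ZR| = |R − Z| = 28.968.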